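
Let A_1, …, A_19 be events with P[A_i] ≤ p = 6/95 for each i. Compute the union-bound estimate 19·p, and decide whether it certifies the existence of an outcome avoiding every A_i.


Union bound: P[∪_{i=1}^{19} A_i] ≤ Σ_i P[A_i] ≤ 19·p = 19·(6/95) = 6/5.
Numerically: 6/5 ≈ 1.200000.
Is 6/5 < 1? NO.
Since the bound 6/5 is ≥ 1, the union bound is uninformative here; it does NOT by itself certify existence.

19·p = 6/5 ≈ 1.200000; existence NOT certified by the union bound.


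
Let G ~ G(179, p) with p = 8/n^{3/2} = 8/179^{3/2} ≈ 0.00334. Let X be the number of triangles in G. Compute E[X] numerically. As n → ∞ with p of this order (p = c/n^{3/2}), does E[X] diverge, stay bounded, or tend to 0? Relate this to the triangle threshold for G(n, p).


Number of potential triangles: C(179, 3) = 939929.
Each occurs with probability p³ ≈ (0.00334)³ ≈ 3.72762e-08.
By linearity: E[X] = C(179, 3)·p³ ≈ 939929 · 3.72762e-08 ≈ 0.035.
Since α = 3/2 > 1, p = c/n^{3/2} = o(1/n) is below the triangle threshold p ~ 1/n. Asymptotically E[X] ~ (c³/6)·n^{3(1−α)} = (8³/6)·n^{-1.5} → 0, so by Markov's inequality G has no triangles w.h.p.

E[X] ≈ 0.035; in regime p = Θ(1/n^{3/2}) E[X] tends to 0 (below the triangle threshold p ~ 1/n).


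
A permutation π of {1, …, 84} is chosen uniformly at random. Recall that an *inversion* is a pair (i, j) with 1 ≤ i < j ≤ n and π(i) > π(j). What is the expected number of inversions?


Write X = Σ X_I over the C(84, 2) = 3486 pairs i < j, with X_I the indicator of one inversion.
There are 3486 indicators.
For each fixed pair i < j, the values π(i) and π(j) are two distinct elements of {1, …, 84} in uniformly random order; by symmetry P[π(i) > π(j)] = 1/2.
By linearity: E[X] = 3486 · (1/2) = C(84, 2) · (1/2) = 3486/2 = 1743 ≈ 1743.000000.

E[X] = 1743 = 1743.000000.


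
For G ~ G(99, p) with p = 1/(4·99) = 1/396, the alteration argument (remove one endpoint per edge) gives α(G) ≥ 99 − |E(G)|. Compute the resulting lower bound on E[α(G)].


E[|E(G)|] = C(99, 2)·p = 4851 · (1/396) = 49/4.
E[α(G)] ≥ n − E[|E(G)|] = 99 − 49/4 = 347/4.
Numerically: ≈ 86.7500.
(This is only a lower bound; the true E[α(G)] may be larger.)

E[α(G)] ≥ 347/4 ≈ 86.7500.


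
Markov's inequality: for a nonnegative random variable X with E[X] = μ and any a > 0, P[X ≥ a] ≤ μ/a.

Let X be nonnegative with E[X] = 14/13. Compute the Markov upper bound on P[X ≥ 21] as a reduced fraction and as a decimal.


μ = E[X] = 14/13, a = 21.
Markov: P[X ≥ 21] ≤ μ/a = (14/13)/21 = 2/39.
Numerically: ≈ 0.051.
(Since a = 21 > μ = 1.077, the bound 2/39 is < 1 and informative.)

P[X ≥ 21] ≤ 2/39 ≈ 0.051.


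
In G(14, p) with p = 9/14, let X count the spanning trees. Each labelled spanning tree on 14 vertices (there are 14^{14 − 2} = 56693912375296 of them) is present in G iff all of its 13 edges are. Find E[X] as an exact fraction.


K_14 has 14^{14 − 2} = 56693912375296 labelled spanning trees.
For each such spanning tree H, let X_H = 1 if all 13 edges of H are present in G. Then P[X_H = 1] = p^{13} = (9/14)^{13} = 2541865828329/793714773254144.
Summing the indicators: E[X] = Σ_H E[X_H] = 56693912375296 · p^{13} = 56693912375296 · 2541865828329/793714773254144 = 2541865828329/14.
Numerically: E[X] ≈ 1.81562e+11.

E[X] = 56693912375296 · (9/14)^{13} = 2541865828329/14 ≈ 1.81562e+11.


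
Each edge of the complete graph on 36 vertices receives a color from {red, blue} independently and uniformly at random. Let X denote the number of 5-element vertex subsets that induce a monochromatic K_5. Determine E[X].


Let X = Σ_S X_S over the C(36, 5) = 376992 subsets S of size 5, where X_S = 1 if the K_5 on S is monochromatic.
For a fixed S, the K_5 on S has C(5, 2) = 10 edges. P[all 10 edges red] = (1/2)^10, and likewise for blue, so P[monochromatic] = 2·(1/2)^10 = 2^{1 − 10} = 1/512.
Summing: E[X] = C(36, 5) · 2^{1 − 10} = 376992 · 1/512 = 11781/16.
Numerically: E[X] ≈ 736.31250.

E[X] = C(36,5)·2^(1−C(5,2)) = 11781/16 ≈ 736.31250.


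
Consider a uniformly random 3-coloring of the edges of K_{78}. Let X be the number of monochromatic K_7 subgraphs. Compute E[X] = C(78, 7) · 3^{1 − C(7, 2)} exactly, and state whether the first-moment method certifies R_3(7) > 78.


E[X] = C(78, 7) · 3^{1 − 21} = 2641902120 · 3^{−20} = 2641902120/3486784401.
As a reduced fraction: E[X] = 293544680/387420489 ≈ 0.758.
Is E[X] < 1? YES.
Since E[X] < 1, there exists a 3-coloring of K_{78} with no monochromatic K_7; hence R_3(7) > 78.

E[X] = 293544680/387420489 ≈ 0.758; E[X] < 1, so R_3(7) > 78.


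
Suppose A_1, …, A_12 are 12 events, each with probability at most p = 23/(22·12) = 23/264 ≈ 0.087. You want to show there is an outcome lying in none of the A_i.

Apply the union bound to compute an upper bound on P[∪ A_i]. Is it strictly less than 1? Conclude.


Union bound: P[∪_{i=1}^{12} A_i] ≤ Σ_i P[A_i] ≤ 12·p = 12·(23/264) = 23/22.
Numerically: 23/22 ≈ 1.045.
Is 23/22 < 1? NO.
Since the bound 23/22 is ≥ 1, the union bound is uninformative here; it does NOT by itself certify existence.

12·p = 23/22 ≈ 1.045; existence NOT certified by the union bound.


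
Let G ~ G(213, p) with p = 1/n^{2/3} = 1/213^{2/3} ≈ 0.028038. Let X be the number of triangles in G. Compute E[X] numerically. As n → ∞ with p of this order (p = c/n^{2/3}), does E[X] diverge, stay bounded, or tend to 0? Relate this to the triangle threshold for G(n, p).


Number of potential triangles: C(213, 3) = 1587986.
Each occurs with probability p³ ≈ (0.028038)³ ≈ 2.2041482e-05.
By linearity: E[X] = C(213, 3)·p³ ≈ 1587986 · 2.2041482e-05 ≈ 35.00156.
Since α = 2/3 < 1, p = c/n^{2/3} ≫ 1/n is above the triangle threshold p ~ 1/n. Asymptotically E[X] ~ (c³/6)·n^{3(1−α)} = (1³/6)·n^{1} → ∞; triangles are abundant w.h.p.

E[X] ≈ 35.00156; in regime p = Θ(1/n^{2/3}) E[X] diverges (above the triangle threshold p ~ 1/n).


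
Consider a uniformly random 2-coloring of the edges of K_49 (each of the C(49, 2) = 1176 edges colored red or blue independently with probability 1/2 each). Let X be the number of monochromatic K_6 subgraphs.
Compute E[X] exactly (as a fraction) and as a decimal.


Let X = Σ_S X_S over the C(49, 6) = 13983816 subsets S of size 6, where X_S = 1 if the K_6 on S is monochromatic.
For a fixed S, the K_6 on S has C(6, 2) = 15 edges. P[all 15 edges red] = (1/2)^15, and likewise for blue, so P[monochromatic] = 2·(1/2)^15 = 2^{1 − 15} = 1/16384.
Summing: E[X] = C(49, 6) · 2^{1 − 15} = 13983816 · 1/16384 = 1747977/2048.
Numerically: E[X] ≈ 853.504.

E[X] = C(49,6)·2^(1−C(6,2)) = 1747977/2048 ≈ 853.504.


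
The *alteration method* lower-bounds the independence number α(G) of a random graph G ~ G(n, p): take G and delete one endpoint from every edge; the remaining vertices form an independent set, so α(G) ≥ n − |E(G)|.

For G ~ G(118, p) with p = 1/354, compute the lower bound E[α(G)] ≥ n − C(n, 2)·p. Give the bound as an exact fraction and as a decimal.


E[|E(G)|] = C(118, 2)·p = 6903 · (1/354) = 39/2.
E[α(G)] ≥ n − E[|E(G)|] = 118 − 39/2 = 197/2.
Numerically: ≈ 98.500000.
(This is only a lower bound; the true E[α(G)] may be larger.)

E[α(G)] ≥ 197/2 ≈ 98.500000.


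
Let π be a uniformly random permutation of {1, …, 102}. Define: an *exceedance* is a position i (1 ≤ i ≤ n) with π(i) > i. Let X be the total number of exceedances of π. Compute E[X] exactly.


Write X = Σ_{i=1}^{102} X_i, where X_i = 1_{π(i) > i}.
For each fixed i, π(i) is uniform over {1, …, 102} (marginal of a uniform permutation), so P[π(i) > i] = (n − i)/n. Summing: Σ_{i=1}^{102} (n − i)/n = (0 + 1 + … + 101)/102 = 102(102 − 1)/(2·102) = (102 − 1)/2.
Hence E[X] = Σ_{i=1}^{102} (102 − i)/102 = 101/2 ≈ 50.5000.

E[X] = 101/2 = 50.5000.


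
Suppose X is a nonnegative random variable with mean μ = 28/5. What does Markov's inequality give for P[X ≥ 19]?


μ = E[X] = 28/5, a = 19.
Markov: P[X ≥ 19] ≤ μ/a = (28/5)/19 = 28/95.
Numerically: ≈ 0.2947.
(Since a = 19 > μ = 5.6000, the bound 28/95 is < 1 and informative.)

P[X ≥ 19] ≤ 28/95 ≈ 0.2947.


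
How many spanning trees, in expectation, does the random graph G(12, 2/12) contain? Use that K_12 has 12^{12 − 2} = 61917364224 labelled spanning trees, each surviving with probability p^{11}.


K_12 has 12^{12 − 2} = 61917364224 labelled spanning trees.
For each such spanning tree H, let X_H = 1 if all 11 edges of H are present in G. Then P[X_H = 1] = p^{11} = (1/6)^{11} = 1/362797056.
By linearity of expectation: E[X] = Σ_H E[X_H] = 61917364224 · p^{11} = 61917364224 · 1/362797056 = 512/3.
Numerically: E[X] ≈ 170.667.

E[X] = 61917364224 · (1/6)^{11} = 512/3 ≈ 170.667.


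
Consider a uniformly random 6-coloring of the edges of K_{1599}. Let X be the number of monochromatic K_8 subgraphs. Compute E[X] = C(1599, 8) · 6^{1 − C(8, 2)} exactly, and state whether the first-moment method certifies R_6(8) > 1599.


E[X] = C(1599, 8) · 6^{1 − 28} = 1041478627524184359081 · 6^{−27} = 1041478627524184359081/1023490369077469249536.
As a reduced fraction: E[X] = 38573282500895717003/37907050706572935168 ≈ 1.018.
Is E[X] < 1? NO.
Since E[X] ≥ 1, the first-moment bound is inconclusive at n = 1599; it does NOT by itself certify R_6(8) > 1599.

E[X] = 38573282500895717003/37907050706572935168 ≈ 1.018; E[X] ≥ 1; first-moment method inconclusive here.


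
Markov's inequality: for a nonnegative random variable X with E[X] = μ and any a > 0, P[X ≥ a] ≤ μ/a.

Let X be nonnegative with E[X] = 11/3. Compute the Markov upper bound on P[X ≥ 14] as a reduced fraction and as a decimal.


μ = E[X] = 11/3, a = 14.
Markov: P[X ≥ 14] ≤ μ/a = (11/3)/14 = 11/42.
Numerically: ≈ 0.26190.
(Since a = 14 > μ = 3.66667, the bound 11/42 is < 1 and informative.)

P[X ≥ 14] ≤ 11/42 ≈ 0.26190.


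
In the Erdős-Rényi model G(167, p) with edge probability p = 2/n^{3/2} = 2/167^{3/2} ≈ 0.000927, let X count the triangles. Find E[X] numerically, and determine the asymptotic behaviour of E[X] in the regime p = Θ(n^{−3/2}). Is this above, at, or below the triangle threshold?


Number of potential triangles: C(167, 3) = 762355.
Each occurs with probability p³ ≈ (0.000927)³ ≈ 7.95913e-10.
By linearity: E[X] = C(167, 3)·p³ ≈ 762355 · 7.95913e-10 ≈ 0.001.
Since α = 3/2 > 1, p = c/n^{3/2} = o(1/n) is below the triangle threshold p ~ 1/n. Asymptotically E[X] ~ (c³/6)·n^{3(1−α)} = (2³/6)·n^{-1.5} → 0, so by Markov's inequality G has no triangles w.h.p.

E[X] ≈ 0.001; in regime p = Θ(1/n^{3/2}) E[X] tends to 0 (below the triangle threshold p ~ 1/n).


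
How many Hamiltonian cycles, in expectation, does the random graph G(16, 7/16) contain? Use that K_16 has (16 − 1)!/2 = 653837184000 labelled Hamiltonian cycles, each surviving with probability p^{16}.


K_16 has (16 − 1)!/2 = 653837184000 labelled Hamiltonian cycles.
For each such Hamiltonian cycle H, let X_H = 1 if all 16 edges of H are present in G. Then P[X_H = 1] = p^{16} = (7/16)^{16} = 33232930569601/18446744073709551616.
By linearity of expectation: E[X] = Σ_H E[X_H] = 653837184000 · p^{16} = 653837184000 · 33232930569601/18446744073709551616 = 21219654042671322112875/18014398509481984.
Numerically: E[X] ≈ 1.1779e+06.

E[X] = 653837184000 · (7/16)^{16} = 21219654042671322112875/18014398509481984 ≈ 1.1779e+06.


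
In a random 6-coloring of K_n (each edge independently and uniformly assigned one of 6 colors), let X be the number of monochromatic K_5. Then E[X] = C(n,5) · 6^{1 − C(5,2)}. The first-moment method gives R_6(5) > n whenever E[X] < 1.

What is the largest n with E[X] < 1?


We need C(n, 5) · 6^{1 − 10} < 1, i.e. C(n, 5) < 6^{10 − 1} = 10077696.
Check values of n near the boundary:
  n = 63: C(63, 5) = 7028847; 7028847 < 10077696? YES
  n = 64: C(64, 5) = 7624512; 7624512 < 10077696? YES
  n = 65: C(65, 5) = 8259888; 8259888 < 10077696? YES
  n = 66: C(66, 5) = 8936928; 8936928 < 10077696? YES
  n = 67: C(67, 5) = 9657648; 9657648 < 10077696? YES
  n = 68: C(68, 5) = 10424128; 10424128 < 10077696? NO
  n = 69: C(69, 5) = 11238513; 11238513 < 10077696? NO
The largest n with C(n, 5) < 10077696 is n = 67 (where E[X] = 67067/69984 ≈ 0.958319). Hence R_6(5) > 67, i.e. R_6(5) ≥ 68.

Largest n = 67; hence R_6(5) > 67.


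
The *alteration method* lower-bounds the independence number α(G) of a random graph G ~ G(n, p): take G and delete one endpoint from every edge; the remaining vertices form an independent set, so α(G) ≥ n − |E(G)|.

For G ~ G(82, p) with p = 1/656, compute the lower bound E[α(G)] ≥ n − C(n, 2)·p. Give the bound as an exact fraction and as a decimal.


E[|E(G)|] = C(82, 2)·p = 3321 · (1/656) = 81/16.
E[α(G)] ≥ n − E[|E(G)|] = 82 − 81/16 = 1231/16.
Numerically: ≈ 76.9375.
(This is only a lower bound; the true E[α(G)] may be larger.)

E[α(G)] ≥ 1231/16 ≈ 76.9375.


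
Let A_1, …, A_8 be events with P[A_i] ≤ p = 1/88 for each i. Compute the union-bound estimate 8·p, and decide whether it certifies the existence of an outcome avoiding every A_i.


Union bound: P[∪_{i=1}^{8} A_i] ≤ Σ_i P[A_i] ≤ 8·p = 8·(1/88) = 1/11.
Numerically: 1/11 ≈ 0.091.
Is 1/11 < 1? YES.
Since P[∪ A_i] ≤ 1/11 < 1, the complement has P[∩ A_i^c] ≥ 1 − 1/11 = 10/11 > 0, so some outcome avoids every A_i.

8·p = 1/11 ≈ 0.091; existence CERTIFIED by the union bound.


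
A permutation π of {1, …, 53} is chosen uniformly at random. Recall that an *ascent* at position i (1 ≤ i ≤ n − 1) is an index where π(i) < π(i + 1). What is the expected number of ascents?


Write X = Σ X_I over i = 1, …, 52, with X_I the indicator of one ascent.
There are 52 indicators.
For each fixed i, the pair (π(i), π(i+1)) is a uniformly random ordered pair of distinct values from {1, …, 53}; by symmetry P[π(i) < π(i+1)] = 1/2.
By linearity: E[X] = 52 · (1/2) = (53 − 1) · (1/2) = 26 ≈ 26.0000.

E[X] = 26 = 26.0000.


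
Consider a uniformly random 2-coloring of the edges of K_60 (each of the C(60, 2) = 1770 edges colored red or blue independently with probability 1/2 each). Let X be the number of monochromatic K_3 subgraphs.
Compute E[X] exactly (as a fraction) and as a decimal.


Let X = Σ_S X_S over the C(60, 3) = 34220 subsets S of size 3, where X_S = 1 if the K_3 on S is monochromatic.
For a fixed S, the K_3 on S has C(3, 2) = 3 edges. P[all 3 edges red] = (1/2)^3, and likewise for blue, so P[monochromatic] = 2·(1/2)^3 = 2^{1 − 3} = 1/4.
By linearity: E[X] = C(60, 3) · 2^{1 − 3} = 34220 · 1/4 = 8555.
Numerically: E[X] ≈ 8555.000.

E[X] = C(60,3)·2^(1−C(3,2)) = 8555 ≈ 8555.000.


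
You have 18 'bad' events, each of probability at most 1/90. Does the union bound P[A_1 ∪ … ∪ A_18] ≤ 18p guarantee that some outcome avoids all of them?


Union bound: P[∪_{i=1}^{18} A_i] ≤ Σ_i P[A_i] ≤ 18·p = 18·(1/90) = 1/5.
Numerically: 1/5 ≈ 0.2000.
Is 1/5 < 1? YES.
Since P[∪ A_i] ≤ 1/5 < 1, the complement has P[∩ A_i^c] ≥ 1 − 1/5 = 4/5 > 0, so some outcome avoids every A_i.

18·p = 1/5 ≈ 0.2000; existence CERTIFIED by the union bound.


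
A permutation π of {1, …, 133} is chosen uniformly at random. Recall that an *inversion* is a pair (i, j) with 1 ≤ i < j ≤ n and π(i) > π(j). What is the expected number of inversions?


Write X = Σ X_I over the C(133, 2) = 8778 pairs i < j, with X_I the indicator of one inversion.
There are 8778 indicators.
For each fixed pair i < j, the values π(i) and π(j) are two distinct elements of {1, …, 133} in uniformly random order; by symmetry P[π(i) > π(j)] = 1/2.
By linearity: E[X] = 8778 · (1/2) = C(133, 2) · (1/2) = 8778/2 = 4389 ≈ 4389.000000.

E[X] = 4389 = 4389.000000.


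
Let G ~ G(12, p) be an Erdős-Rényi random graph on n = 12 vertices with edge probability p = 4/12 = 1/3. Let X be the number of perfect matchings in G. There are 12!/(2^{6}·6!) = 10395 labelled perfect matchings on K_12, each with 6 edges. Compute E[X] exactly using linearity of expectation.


K_12 has 12!/(2^{6}·6!) = 10395 labelled perfect matchings.
For each such perfect matching H, let X_H = 1 if all 6 edges of H are present in G. Then P[X_H = 1] = p^{6} = (1/3)^{6} = 1/729.
By linearity: E[X] = Σ_H E[X_H] = 10395 · p^{6} = 10395 · 1/729 = 385/27.
Numerically: E[X] ≈ 14.26.

E[X] = 10395 · (1/3)^{6} = 385/27 ≈ 14.26.


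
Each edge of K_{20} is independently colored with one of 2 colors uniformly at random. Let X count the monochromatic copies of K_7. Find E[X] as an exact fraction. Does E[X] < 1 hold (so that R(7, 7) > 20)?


E[X] = C(20, 7) · 2^{1 − 21} = 77520 · 2^{−20} = 77520/1048576.
As a reduced fraction: E[X] = 4845/65536 ≈ 0.073929.
Is E[X] < 1? YES.
Since E[X] < 1, there exists a 2-coloring of K_{20} with no monochromatic K_7; hence R(7, 7) > 20.

E[X] = 4845/65536 ≈ 0.073929; E[X] < 1, so R(7, 7) > 20.


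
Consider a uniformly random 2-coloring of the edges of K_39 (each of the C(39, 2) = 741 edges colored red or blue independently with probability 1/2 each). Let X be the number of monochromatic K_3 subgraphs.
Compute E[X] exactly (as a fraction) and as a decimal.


Let X = Σ_S X_S over the C(39, 3) = 9139 subsets S of size 3, where X_S = 1 if the K_3 on S is monochromatic.
For a fixed S, the K_3 on S has C(3, 2) = 3 edges. P[all 3 edges red] = (1/2)^3, and likewise for blue, so P[monochromatic] = 2·(1/2)^3 = 2^{1 − 3} = 1/4.
By linearity of expectation: E[X] = C(39, 3) · 2^{1 − 3} = 9139 · 1/4 = 9139/4.
Numerically: E[X] ≈ 2284.7500.

E[X] = C(39,3)·2^(1−C(3,2)) = 9139/4 ≈ 2284.7500.


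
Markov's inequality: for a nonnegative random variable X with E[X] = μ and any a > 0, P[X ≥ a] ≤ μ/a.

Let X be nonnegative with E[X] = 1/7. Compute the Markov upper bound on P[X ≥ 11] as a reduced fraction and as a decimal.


μ = E[X] = 1/7, a = 11.
Markov: P[X ≥ 11] ≤ μ/a = (1/7)/11 = 1/77.
Numerically: ≈ 0.0130.
(Since a = 11 > μ = 0.1429, the bound 1/77 is < 1 and informative.)

P[X ≥ 11] ≤ 1/77 ≈ 0.0130.


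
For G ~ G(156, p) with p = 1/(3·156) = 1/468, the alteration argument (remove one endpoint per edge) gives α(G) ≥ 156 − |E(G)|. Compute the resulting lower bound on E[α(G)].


E[|E(G)|] = C(156, 2)·p = 12090 · (1/468) = 155/6.
E[α(G)] ≥ n − E[|E(G)|] = 156 − 155/6 = 781/6.
Numerically: ≈ 130.1667.
(This is only a lower bound; the true E[α(G)] may be larger.)

E[α(G)] ≥ 781/6 ≈ 130.1667.


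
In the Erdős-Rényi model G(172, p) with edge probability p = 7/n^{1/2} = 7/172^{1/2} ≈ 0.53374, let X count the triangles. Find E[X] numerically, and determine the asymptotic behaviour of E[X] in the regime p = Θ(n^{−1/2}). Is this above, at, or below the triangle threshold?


Number of potential triangles: C(172, 3) = 833340.
Each occurs with probability p³ ≈ (0.53374)³ ≈ 1.5205526e-01.
By linearity: E[X] = C(172, 3)·p³ ≈ 833340 · 1.5205526e-01 ≈ 126713.73081.
Since α = 1/2 < 1, p = c/n^{1/2} ≫ 1/n is above the triangle threshold p ~ 1/n. Asymptotically E[X] ~ (c³/6)·n^{3(1−α)} = (7³/6)·n^{1.5} → ∞; triangles are abundant w.h.p.

E[X] ≈ 126713.73081; in regime p = Θ(1/n^{1/2}) E[X] diverges (above the triangle threshold p ~ 1/n).


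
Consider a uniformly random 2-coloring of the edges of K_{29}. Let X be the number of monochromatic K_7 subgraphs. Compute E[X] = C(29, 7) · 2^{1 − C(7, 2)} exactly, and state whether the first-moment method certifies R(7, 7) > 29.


E[X] = C(29, 7) · 2^{1 − 21} = 1560780 · 2^{−20} = 1560780/1048576.
As a reduced fraction: E[X] = 390195/262144 ≈ 1.488.
Is E[X] < 1? NO.
Since E[X] ≥ 1, the first-moment bound is inconclusive at n = 29; it does NOT by itself certify R(7, 7) > 29.

E[X] = 390195/262144 ≈ 1.488; E[X] ≥ 1; first-moment method inconclusive here.


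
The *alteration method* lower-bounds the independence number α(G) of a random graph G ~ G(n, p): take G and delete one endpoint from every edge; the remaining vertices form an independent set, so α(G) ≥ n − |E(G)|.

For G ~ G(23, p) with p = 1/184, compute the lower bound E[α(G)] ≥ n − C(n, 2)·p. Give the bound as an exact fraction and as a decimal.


E[|E(G)|] = C(23, 2)·p = 253 · (1/184) = 11/8.
E[α(G)] ≥ n − E[|E(G)|] = 23 − 11/8 = 173/8.
Numerically: ≈ 21.625000.
(This is only a lower bound; the true E[α(G)] may be larger.)

E[α(G)] ≥ 173/8 ≈ 21.625000.


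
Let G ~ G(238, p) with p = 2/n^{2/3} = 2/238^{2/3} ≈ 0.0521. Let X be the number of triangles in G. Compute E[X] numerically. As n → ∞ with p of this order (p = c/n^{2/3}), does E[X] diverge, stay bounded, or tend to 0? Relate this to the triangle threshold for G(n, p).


Number of potential triangles: C(238, 3) = 2218636.
Each occurs with probability p³ ≈ (0.0521)³ ≈ 1.41233e-04.
By linearity: E[X] = C(238, 3)·p³ ≈ 2218636 · 1.41233e-04 ≈ 313.345.
Since α = 2/3 < 1, p = c/n^{2/3} ≫ 1/n is above the triangle threshold p ~ 1/n. Asymptotically E[X] ~ (c³/6)·n^{3(1−α)} = (2³/6)·n^{1} → ∞; triangles are abundant w.h.p.

E[X] ≈ 313.345; in regime p = Θ(1/n^{2/3}) E[X] diverges (above the triangle threshold p ~ 1/n).


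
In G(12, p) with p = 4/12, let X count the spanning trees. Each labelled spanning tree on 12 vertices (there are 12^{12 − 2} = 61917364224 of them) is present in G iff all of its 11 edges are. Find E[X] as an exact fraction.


K_12 has 12^{12 − 2} = 61917364224 labelled spanning trees.
For each such spanning tree H, let X_H = 1 if all 11 edges of H are present in G. Then P[X_H = 1] = p^{11} = (1/3)^{11} = 1/177147.
Summing the indicators: E[X] = Σ_H E[X_H] = 61917364224 · p^{11} = 61917364224 · 1/177147 = 1048576/3.
Numerically: E[X] ≈ 3.5e+05.

E[X] = 61917364224 · (1/3)^{11} = 1048576/3 ≈ 3.5e+05.


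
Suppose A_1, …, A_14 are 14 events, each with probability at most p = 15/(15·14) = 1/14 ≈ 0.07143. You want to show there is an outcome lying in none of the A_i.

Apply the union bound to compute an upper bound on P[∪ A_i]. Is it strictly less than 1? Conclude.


Union bound: P[∪_{i=1}^{14} A_i] ≤ Σ_i P[A_i] ≤ 14·p = 14·(1/14) = 1.
Numerically: 1 ≈ 1.00000.
Is 1 < 1? NO.
Since the bound 1 is ≥ 1, the union bound is uninformative here; it does NOT by itself certify existence.

14·p = 1 ≈ 1.00000; existence NOT certified by the union bound.


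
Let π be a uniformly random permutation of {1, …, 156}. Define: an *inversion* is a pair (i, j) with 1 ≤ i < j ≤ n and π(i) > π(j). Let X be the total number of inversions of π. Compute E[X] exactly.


Write X = Σ X_I over the C(156, 2) = 12090 pairs i < j, with X_I the indicator of one inversion.
There are 12090 indicators.
For each fixed pair i < j, the values π(i) and π(j) are two distinct elements of {1, …, 156} in uniformly random order; by symmetry P[π(i) > π(j)] = 1/2.
By linearity: E[X] = 12090 · (1/2) = C(156, 2) · (1/2) = 12090/2 = 6045 ≈ 6045.000000.

E[X] = 6045 = 6045.000000.


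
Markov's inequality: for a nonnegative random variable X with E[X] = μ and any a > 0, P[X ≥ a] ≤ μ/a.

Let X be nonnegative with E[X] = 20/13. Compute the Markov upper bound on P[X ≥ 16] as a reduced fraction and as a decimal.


μ = E[X] = 20/13, a = 16.
Markov: P[X ≥ 16] ≤ μ/a = (20/13)/16 = 5/52.
Numerically: ≈ 0.09615.
(Since a = 16 > μ = 1.53846, the bound 5/52 is < 1 and informative.)

P[X ≥ 16] ≤ 5/52 ≈ 0.09615.


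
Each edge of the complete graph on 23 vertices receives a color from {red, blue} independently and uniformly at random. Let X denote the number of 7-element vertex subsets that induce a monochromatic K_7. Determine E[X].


Let X = Σ_S X_S over the C(23, 7) = 245157 subsets S of size 7, where X_S = 1 if the K_7 on S is monochromatic.
For a fixed S, the K_7 on S has C(7, 2) = 21 edges. P[all 21 edges red] = (1/2)^21, and likewise for blue, so P[monochromatic] = 2·(1/2)^21 = 2^{1 − 21} = 1/1048576.
By linearity of expectation: E[X] = C(23, 7) · 2^{1 − 21} = 245157 · 1/1048576 = 245157/1048576.
Numerically: E[X] ≈ 0.23380.

E[X] = C(23,7)·2^(1−C(7,2)) = 245157/1048576 ≈ 0.23380.


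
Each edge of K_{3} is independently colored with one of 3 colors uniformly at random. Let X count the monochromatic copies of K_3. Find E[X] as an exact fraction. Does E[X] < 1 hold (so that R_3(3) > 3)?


E[X] = C(3, 3) · 3^{1 − 3} = 1 · 3^{−2} = 1/9.
As a reduced fraction: E[X] = 1/9 ≈ 0.111111.
Is E[X] < 1? YES.
Since E[X] < 1, there exists a 3-coloring of K_{3} with no monochromatic K_3; hence R_3(3) > 3.

E[X] = 1/9 ≈ 0.111111; E[X] < 1, so R_3(3) > 3.


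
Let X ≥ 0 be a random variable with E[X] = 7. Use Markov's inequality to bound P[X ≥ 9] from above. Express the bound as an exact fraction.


μ = E[X] = 7, a = 9.
Markov: P[X ≥ 9] ≤ μ/a = (7)/9 = 7/9.
Numerically: ≈ 0.77778.
(Since a = 9 > μ = 7.00000, the bound 7/9 is < 1 and informative.)

P[X ≥ 9] ≤ 7/9 ≈ 0.77778.


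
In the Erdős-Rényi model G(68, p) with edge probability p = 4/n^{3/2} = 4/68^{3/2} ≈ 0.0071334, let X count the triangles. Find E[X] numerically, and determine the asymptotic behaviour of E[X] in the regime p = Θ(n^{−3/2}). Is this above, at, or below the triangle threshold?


Number of potential triangles: C(68, 3) = 50116.
Each occurs with probability p³ ≈ (0.0071334)³ ≈ 3.6298599e-07.
By linearity: E[X] = C(68, 3)·p³ ≈ 50116 · 3.6298599e-07 ≈ 0.01819.
Since α = 3/2 > 1, p = c/n^{3/2} = o(1/n) is below the triangle threshold p ~ 1/n. Asymptotically E[X] ~ (c³/6)·n^{3(1−α)} = (4³/6)·n^{-1.5} → 0, so by Markov's inequality G has no triangles w.h.p.

E[X] ≈ 0.01819; in regime p = Θ(1/n^{3/2}) E[X] tends to 0 (below the triangle threshold p ~ 1/n).


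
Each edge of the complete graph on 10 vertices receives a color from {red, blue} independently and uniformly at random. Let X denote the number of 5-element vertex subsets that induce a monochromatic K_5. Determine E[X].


Let X = Σ_S X_S over the C(10, 5) = 252 subsets S of size 5, where X_S = 1 if the K_5 on S is monochromatic.
For a fixed S, the K_5 on S has C(5, 2) = 10 edges. P[all 10 edges red] = (1/2)^10, and likewise for blue, so P[monochromatic] = 2·(1/2)^10 = 2^{1 − 10} = 1/512.
By linearity: E[X] = C(10, 5) · 2^{1 − 10} = 252 · 1/512 = 63/128.
Numerically: E[X] ≈ 0.4922.

E[X] = C(10,5)·2^(1−C(5,2)) = 63/128 ≈ 0.4922.


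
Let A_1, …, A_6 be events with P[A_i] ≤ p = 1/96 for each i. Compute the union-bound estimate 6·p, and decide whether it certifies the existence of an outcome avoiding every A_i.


Union bound: P[∪_{i=1}^{6} A_i] ≤ Σ_i P[A_i] ≤ 6·p = 6·(1/96) = 1/16.
Numerically: 1/16 ≈ 0.062500.
Is 1/16 < 1? YES.
Since P[∪ A_i] ≤ 1/16 < 1, the complement has P[∩ A_i^c] ≥ 1 − 1/16 = 15/16 > 0, so some outcome avoids every A_i.

6·p = 1/16 ≈ 0.062500; existence CERTIFIED by the union bound.


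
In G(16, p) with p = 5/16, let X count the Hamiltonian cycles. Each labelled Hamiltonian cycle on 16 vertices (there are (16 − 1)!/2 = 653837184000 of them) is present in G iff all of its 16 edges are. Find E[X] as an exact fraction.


K_16 has (16 − 1)!/2 = 653837184000 labelled Hamiltonian cycles.
For each such Hamiltonian cycle H, let X_H = 1 if all 16 edges of H are present in G. Then P[X_H = 1] = p^{16} = (5/16)^{16} = 152587890625/18446744073709551616.
By linearity: E[X] = Σ_H E[X_H] = 653837184000 · p^{16} = 653837184000 · 152587890625/18446744073709551616 = 97429332733154296875/18014398509481984.
Numerically: E[X] ≈ 5408.41.

E[X] = 653837184000 · (5/16)^{16} = 97429332733154296875/18014398509481984 ≈ 5408.41.


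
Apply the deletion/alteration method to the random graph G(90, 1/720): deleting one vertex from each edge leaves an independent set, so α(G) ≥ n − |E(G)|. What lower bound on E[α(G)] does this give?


E[|E(G)|] = C(90, 2)·p = 4005 · (1/720) = 89/16.
E[α(G)] ≥ n − E[|E(G)|] = 90 − 89/16 = 1351/16.
Numerically: ≈ 84.43750.
(This is only a lower bound; the true E[α(G)] may be larger.)

E[α(G)] ≥ 1351/16 ≈ 84.43750.


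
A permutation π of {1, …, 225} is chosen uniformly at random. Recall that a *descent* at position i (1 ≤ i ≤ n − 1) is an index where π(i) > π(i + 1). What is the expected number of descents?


Write X = Σ X_I over i = 1, …, 224, with X_I the indicator of one descent.
There are 224 indicators.
For each fixed i, the pair (π(i), π(i+1)) is a uniformly random ordered pair of distinct values from {1, …, 225}; by symmetry P[π(i) > π(i+1)] = 1/2.
By linearity: E[X] = 224 · (1/2) = (225 − 1) · (1/2) = 112 ≈ 112.00000.

E[X] = 112 = 112.00000.


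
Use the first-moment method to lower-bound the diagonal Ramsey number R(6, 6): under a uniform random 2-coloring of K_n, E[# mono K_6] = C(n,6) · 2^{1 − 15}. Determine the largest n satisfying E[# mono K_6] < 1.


We need C(n, 6) · 2^{1 − 15} < 1, i.e. C(n, 6) < 2^{15 − 1} = 16384.
Check values of n near the boundary:
  n = 16: C(16, 6) = 8008; 8008 < 16384? YES
  n = 17: C(17, 6) = 12376; 12376 < 16384? YES
  n = 18: C(18, 6) = 18564; 18564 < 16384? NO
  n = 19: C(19, 6) = 27132; 27132 < 16384? NO
  n = 20: C(20, 6) = 38760; 38760 < 16384? NO
The largest n with C(n, 6) < 16384 is n = 17 (where E[X] = 1547/2048 ≈ 0.755371). Hence R(6, 6) > 17, i.e. R(6, 6) ≥ 18.

Largest n = 17; hence R(6, 6) > 17.


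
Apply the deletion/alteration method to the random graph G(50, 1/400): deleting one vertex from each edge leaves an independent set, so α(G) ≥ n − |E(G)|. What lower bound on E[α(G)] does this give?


E[|E(G)|] = C(50, 2)·p = 1225 · (1/400) = 49/16.
E[α(G)] ≥ n − E[|E(G)|] = 50 − 49/16 = 751/16.
Numerically: ≈ 46.938.
(This is only a lower bound; the true E[α(G)] may be larger.)

E[α(G)] ≥ 751/16 ≈ 46.938.


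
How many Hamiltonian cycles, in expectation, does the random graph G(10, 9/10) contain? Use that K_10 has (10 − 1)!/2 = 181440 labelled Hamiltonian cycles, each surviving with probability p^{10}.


K_10 has (10 − 1)!/2 = 181440 labelled Hamiltonian cycles.
For each such Hamiltonian cycle H, let X_H = 1 if all 10 edges of H are present in G. Then P[X_H = 1] = p^{10} = (9/10)^{10} = 3486784401/10000000000.
By linearity of expectation: E[X] = Σ_H E[X_H] = 181440 · p^{10} = 181440 · 3486784401/10000000000 = 1977006755367/31250000.
Numerically: E[X] ≈ 63264.

E[X] = 181440 · (9/10)^{10} = 1977006755367/31250000 ≈ 63264.


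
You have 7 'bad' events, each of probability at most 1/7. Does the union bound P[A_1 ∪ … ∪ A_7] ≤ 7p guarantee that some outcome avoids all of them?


Union bound: P[∪_{i=1}^{7} A_i] ≤ Σ_i P[A_i] ≤ 7·p = 7·(1/7) = 1.
Numerically: 1 ≈ 1.00000.
Is 1 < 1? NO.
Since the bound 1 is ≥ 1, the union bound is uninformative here; it does NOT by itself certify existence.

7·p = 1 ≈ 1.00000; existence NOT certified by the union bound.


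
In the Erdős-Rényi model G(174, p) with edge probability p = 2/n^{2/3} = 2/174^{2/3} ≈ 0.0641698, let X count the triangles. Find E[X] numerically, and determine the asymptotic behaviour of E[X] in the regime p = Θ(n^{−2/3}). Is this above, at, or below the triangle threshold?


Number of potential triangles: C(174, 3) = 862924.
Each occurs with probability p³ ≈ (0.0641698)³ ≈ 2.64235698e-04.
By linearity: E[X] = C(174, 3)·p³ ≈ 862924 · 2.64235698e-04 ≈ 228.015326.
Since α = 2/3 < 1, p = c/n^{2/3} ≫ 1/n is above the triangle threshold p ~ 1/n. Asymptotically E[X] ~ (c³/6)·n^{3(1−α)} = (2³/6)·n^{1} → ∞; triangles are abundant w.h.p.

E[X] ≈ 228.015326; in regime p = Θ(1/n^{2/3}) E[X] diverges (above the triangle threshold p ~ 1/n).


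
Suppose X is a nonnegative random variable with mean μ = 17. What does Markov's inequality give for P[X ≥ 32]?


μ = E[X] = 17, a = 32.
Markov: P[X ≥ 32] ≤ μ/a = (17)/32 = 17/32.
Numerically: ≈ 0.531.
(Since a = 32 > μ = 17.000, the bound 17/32 is < 1 and informative.)

P[X ≥ 32] ≤ 17/32 ≈ 0.531.


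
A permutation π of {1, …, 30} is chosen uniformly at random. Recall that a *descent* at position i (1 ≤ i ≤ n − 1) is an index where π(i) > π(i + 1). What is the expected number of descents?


Write X = Σ X_I over i = 1, …, 29, with X_I the indicator of one descent.
There are 29 indicators.
For each fixed i, the pair (π(i), π(i+1)) is a uniformly random ordered pair of distinct values from {1, …, 30}; by symmetry P[π(i) > π(i+1)] = 1/2.
By linearity: E[X] = 29 · (1/2) = (30 − 1) · (1/2) = 29/2 ≈ 14.500.

E[X] = 29/2 = 14.500.


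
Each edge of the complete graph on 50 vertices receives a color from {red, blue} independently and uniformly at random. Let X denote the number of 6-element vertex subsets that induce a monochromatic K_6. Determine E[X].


Let X = Σ_S X_S over the C(50, 6) = 15890700 subsets S of size 6, where X_S = 1 if the K_6 on S is monochromatic.
For a fixed S, the K_6 on S has C(6, 2) = 15 edges. P[all 15 edges red] = (1/2)^15, and likewise for blue, so P[monochromatic] = 2·(1/2)^15 = 2^{1 − 15} = 1/16384.
Summing: E[X] = C(50, 6) · 2^{1 − 15} = 15890700 · 1/16384 = 3972675/4096.
Numerically: E[X] ≈ 969.8914.

E[X] = C(50,6)·2^(1−C(6,2)) = 3972675/4096 ≈ 969.8914.


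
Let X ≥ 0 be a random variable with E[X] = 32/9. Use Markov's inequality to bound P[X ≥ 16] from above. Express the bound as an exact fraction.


μ = E[X] = 32/9, a = 16.
Markov: P[X ≥ 16] ≤ μ/a = (32/9)/16 = 2/9.
Numerically: ≈ 0.222222.
(Since a = 16 > μ = 3.555556, the bound 2/9 is < 1 and informative.)

P[X ≥ 16] ≤ 2/9 ≈ 0.222222.


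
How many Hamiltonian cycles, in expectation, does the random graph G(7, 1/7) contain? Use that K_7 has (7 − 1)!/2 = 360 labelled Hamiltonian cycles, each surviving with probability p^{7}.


K_7 has (7 − 1)!/2 = 360 labelled Hamiltonian cycles.
For each such Hamiltonian cycle H, let X_H = 1 if all 7 edges of H are present in G. Then P[X_H = 1] = p^{7} = (1/7)^{7} = 1/823543.
By linearity of expectation: E[X] = Σ_H E[X_H] = 360 · p^{7} = 360 · 1/823543 = 360/823543.
Numerically: E[X] ≈ 0.00043714.

E[X] = 360 · (1/7)^{7} = 360/823543 ≈ 0.00043714.


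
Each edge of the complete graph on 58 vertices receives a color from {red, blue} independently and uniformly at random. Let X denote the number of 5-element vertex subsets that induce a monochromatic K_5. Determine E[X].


Let X = Σ_S X_S over the C(58, 5) = 4582116 subsets S of size 5, where X_S = 1 if the K_5 on S is monochromatic.
For a fixed S, the K_5 on S has C(5, 2) = 10 edges. P[all 10 edges red] = (1/2)^10, and likewise for blue, so P[monochromatic] = 2·(1/2)^10 = 2^{1 − 10} = 1/512.
By linearity of expectation: E[X] = C(58, 5) · 2^{1 − 10} = 4582116 · 1/512 = 1145529/128.
Numerically: E[X] ≈ 8949.445.

E[X] = C(58,5)·2^(1−C(5,2)) = 1145529/128 ≈ 8949.445.


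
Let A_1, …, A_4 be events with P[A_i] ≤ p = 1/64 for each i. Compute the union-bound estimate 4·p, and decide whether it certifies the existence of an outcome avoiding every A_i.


Union bound: P[∪_{i=1}^{4} A_i] ≤ Σ_i P[A_i] ≤ 4·p = 4·(1/64) = 1/16.
Numerically: 1/16 ≈ 0.0625000.
Is 1/16 < 1? YES.
Since P[∪ A_i] ≤ 1/16 < 1, the complement has P[∩ A_i^c] ≥ 1 − 1/16 = 15/16 > 0, so some outcome avoids every A_i.

4·p = 1/16 ≈ 0.0625000; existence CERTIFIED by the union bound.


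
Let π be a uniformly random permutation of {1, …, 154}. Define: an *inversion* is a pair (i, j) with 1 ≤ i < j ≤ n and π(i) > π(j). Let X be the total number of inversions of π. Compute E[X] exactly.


Write X = Σ X_I over the C(154, 2) = 11781 pairs i < j, with X_I the indicator of one inversion.
There are 11781 indicators.
For each fixed pair i < j, the values π(i) and π(j) are two distinct elements of {1, …, 154} in uniformly random order; by symmetry P[π(i) > π(j)] = 1/2.
By linearity: E[X] = 11781 · (1/2) = C(154, 2) · (1/2) = 11781/2 = 11781/2 ≈ 5890.500000.

E[X] = 11781/2 = 5890.500000.


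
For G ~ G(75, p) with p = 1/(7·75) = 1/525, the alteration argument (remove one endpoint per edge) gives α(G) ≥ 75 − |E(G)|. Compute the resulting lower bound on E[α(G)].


E[|E(G)|] = C(75, 2)·p = 2775 · (1/525) = 37/7.
E[α(G)] ≥ n − E[|E(G)|] = 75 − 37/7 = 488/7.
Numerically: ≈ 69.714286.
(This is only a lower bound; the true E[α(G)] may be larger.)

E[α(G)] ≥ 488/7 ≈ 69.714286.


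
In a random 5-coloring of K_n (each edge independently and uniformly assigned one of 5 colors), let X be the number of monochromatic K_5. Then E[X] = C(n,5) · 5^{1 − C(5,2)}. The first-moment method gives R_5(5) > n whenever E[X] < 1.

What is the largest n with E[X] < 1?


We need C(n, 5) · 5^{1 − 10} < 1, i.e. C(n, 5) < 5^{10 − 1} = 1953125.
Check values of n near the boundary:
  n = 43: C(43, 5) = 962598; 962598 < 1953125? YES
  n = 44: C(44, 5) = 1086008; 1086008 < 1953125? YES
  n = 45: C(45, 5) = 1221759; 1221759 < 1953125? YES
  n = 46: C(46, 5) = 1370754; 1370754 < 1953125? YES
  n = 47: C(47, 5) = 1533939; 1533939 < 1953125? YES
  n = 48: C(48, 5) = 1712304; 1712304 < 1953125? YES
  n = 49: C(49, 5) = 1906884; 1906884 < 1953125? YES
  n = 50: C(50, 5) = 2118760; 2118760 < 1953125? NO
  n = 51: C(51, 5) = 2349060; 2349060 < 1953125? NO
  n = 52: C(52, 5) = 2598960; 2598960 < 1953125? NO
The largest n with C(n, 5) < 1953125 is n = 49 (where E[X] = 1906884/1953125 ≈ 0.976325). Hence R_5(5) > 49, i.e. R_5(5) ≥ 50.

Largest n = 49; hence R_5(5) > 49.


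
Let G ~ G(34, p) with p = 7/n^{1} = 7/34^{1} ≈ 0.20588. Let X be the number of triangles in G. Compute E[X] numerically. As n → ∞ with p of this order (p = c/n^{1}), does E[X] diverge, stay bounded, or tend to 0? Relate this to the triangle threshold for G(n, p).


Number of potential triangles: C(34, 3) = 5984.
Each occurs with probability p³ ≈ (0.20588)³ ≈ 8.7268471e-03.
By linearity: E[X] = C(34, 3)·p³ ≈ 5984 · 8.7268471e-03 ≈ 52.22145.
Here α = 1, so p = 7/n is exactly at the triangle threshold p ~ 1/n. Asymptotically E[X] → c³/6 = 7³/6 = 343/6 ≈ 57.16667, a bounded constant. In this regime the triangle count is asymptotically Poisson(c³/6).

E[X] ≈ 52.22145; in regime p = Θ(1/n^{1}) E[X] stays bounded (at the triangle threshold p ~ 1/n).


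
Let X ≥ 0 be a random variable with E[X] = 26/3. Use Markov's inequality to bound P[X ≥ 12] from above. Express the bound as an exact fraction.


μ = E[X] = 26/3, a = 12.
Markov: P[X ≥ 12] ≤ μ/a = (26/3)/12 = 13/18.
Numerically: ≈ 0.7222.
(Since a = 12 > μ = 8.6667, the bound 13/18 is < 1 and informative.)

P[X ≥ 12] ≤ 13/18 ≈ 0.7222.


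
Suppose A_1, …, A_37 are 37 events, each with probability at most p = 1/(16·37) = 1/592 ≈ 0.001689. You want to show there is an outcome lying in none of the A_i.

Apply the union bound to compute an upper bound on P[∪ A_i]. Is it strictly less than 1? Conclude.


Union bound: P[∪_{i=1}^{37} A_i] ≤ Σ_i P[A_i] ≤ 37·p = 37·(1/592) = 1/16.
Numerically: 1/16 ≈ 0.062500.
Is 1/16 < 1? YES.
Since P[∪ A_i] ≤ 1/16 < 1, the complement has P[∩ A_i^c] ≥ 1 − 1/16 = 15/16 > 0, so some outcome avoids every A_i.

37·p = 1/16 ≈ 0.062500; existence CERTIFIED by the union bound.


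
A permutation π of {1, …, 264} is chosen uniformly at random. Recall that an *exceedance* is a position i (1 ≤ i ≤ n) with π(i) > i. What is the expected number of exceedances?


Write X = Σ_{i=1}^{264} X_i, where X_i = 1_{π(i) > i}.
For each fixed i, π(i) is uniform over {1, …, 264} (marginal of a uniform permutation), so P[π(i) > i] = (n − i)/n. Summing: Σ_{i=1}^{264} (n − i)/n = (0 + 1 + … + 263)/264 = 264(264 − 1)/(2·264) = (264 − 1)/2.
Hence E[X] = Σ_{i=1}^{264} (264 − i)/264 = 263/2 ≈ 131.5000.

E[X] = 263/2 = 131.5000.
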